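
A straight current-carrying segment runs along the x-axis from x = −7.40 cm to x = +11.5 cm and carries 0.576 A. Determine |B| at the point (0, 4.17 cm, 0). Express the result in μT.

For a finite straight segment, B = (μ₀I/4πd)(sinθ₁ + sinθ₂), where θ₁, θ₂ are the angles from the perpendicular to each end.
The perpendicular distance is d = 0.0417 m; the end-offsets along the wire are a = 0.074 m and b = 0.115 m.
sinθ₁ = 0.074/√(0.074²+0.0417²) = 0.8712; sinθ₂ = 0.115/√(0.115²+0.0417²) = 0.9401.
B = (4π×10⁻⁷ × 0.576) / (4π × 0.0417) × (0.8712 + 0.9401) = 2.50×10⁻⁶ T.

B ≈ 2.50 μT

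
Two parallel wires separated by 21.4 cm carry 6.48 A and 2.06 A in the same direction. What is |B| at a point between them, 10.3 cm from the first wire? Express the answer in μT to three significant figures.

B ≈ 8.87 μT

Each long wire gives B = μ₀I/(2πd). Distances are d₁ = 0.103 m and d₂ = 0.111 m.
B₁ = 1.26×10⁻⁵ T, B₂ = 3.71×10⁻⁶ T.
Between parallel currents the two contributions point in opposite directions, so they subtract. B = |B₁ − B₂| = |1.26×10⁻⁵ − 3.71×10⁻⁶| = 8.87×10⁻⁶ T.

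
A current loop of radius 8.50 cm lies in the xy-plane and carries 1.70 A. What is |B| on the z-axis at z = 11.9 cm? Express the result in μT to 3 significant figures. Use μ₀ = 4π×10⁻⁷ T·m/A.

B ≈ 2.47 μT

On the axis of a circular loop, B = μ₀IR² / [2(R²+z²)^(3/2)].
R² + z² = (0.085)² + (0.119)² = 0.02139 m², and (R²+z²)^(3/2) = 3.13×10⁻³ m³.
B = (4π×10⁻⁷ × 1.70 × 0.007225) / (2 × 3.13×10⁻³) = 2.47×10⁻⁶ T.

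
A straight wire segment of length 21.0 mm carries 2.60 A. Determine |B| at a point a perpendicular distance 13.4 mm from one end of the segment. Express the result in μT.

B ≈ 16.4 μT

For a finite straight segment, B = (μ₀I/4πd)(sinθ₁ + sinθ₂), where θ₁, θ₂ are the angles from the perpendicular to each end.
The perpendicular foot is at one end, so the two end-offsets along the wire are 0 and L = 0.021 m.
sinθ₁ = 0/√(0²+0.0134²) = 0.0000; sinθ₂ = 0.021/√(0.021²+0.0134²) = 0.8430.
B = (4π×10⁻⁷ × 2.60) / (4π × 0.0134) × (0.0000 + 0.8430) = 1.64×10⁻⁵ T.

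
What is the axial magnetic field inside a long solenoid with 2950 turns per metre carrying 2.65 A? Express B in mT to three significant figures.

B ≈ 9.82 mT

Inside a long solenoid, B = μ₀nI with n = 2950 turns/m.
B = 4π×10⁻⁷ × 2950 × 2.65 = 9.82×10⁻³ T.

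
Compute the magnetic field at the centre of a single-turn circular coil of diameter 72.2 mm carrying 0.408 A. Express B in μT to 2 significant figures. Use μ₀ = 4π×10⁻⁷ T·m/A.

At the centre of a circular loop the Biot–Savart law gives B = μ₀I/(2R) (so R = 0.0361 m).
B = (4π×10⁻⁷ × 0.408) / (2 × 0.0361) = 7.10×10⁻⁶ T.

B ≈ 7.1 μT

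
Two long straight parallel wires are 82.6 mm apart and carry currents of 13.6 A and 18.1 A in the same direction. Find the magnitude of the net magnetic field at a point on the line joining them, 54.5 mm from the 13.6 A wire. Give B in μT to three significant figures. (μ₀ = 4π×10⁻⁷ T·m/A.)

B ≈ 78.9 μT

Each long wire gives B = μ₀I/(2πd). Distances are d₁ = 0.0545 m and d₂ = 0.0281 m.
B₁ = 4.99×10⁻⁵ T, B₂ = 1.29×10⁻⁴ T.
Between parallel currents the two contributions point in opposite directions, so they subtract. B = |B₁ − B₂| = |4.99×10⁻⁵ − 1.29×10⁻⁴| = 7.89×10⁻⁵ T.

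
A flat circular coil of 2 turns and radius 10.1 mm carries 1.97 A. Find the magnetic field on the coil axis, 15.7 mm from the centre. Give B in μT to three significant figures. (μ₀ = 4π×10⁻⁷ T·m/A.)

For an N-turn flat coil, B = Nμ₀IR²/[2(R²+z²)^(3/2)] with R = 0.0101 m, z = 0.0157 m.
B = 2 × 1.94×10⁻⁵ T = 3.88×10⁻⁵ T.

B ≈ 38.8 μT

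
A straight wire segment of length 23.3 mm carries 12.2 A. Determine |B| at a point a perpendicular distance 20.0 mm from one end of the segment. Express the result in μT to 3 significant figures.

For a finite straight segment, B = (μ₀I/4πd)(sinθ₁ + sinθ₂), where θ₁, θ₂ are the angles from the perpendicular to each end.
The perpendicular foot is at one end, so the two end-offsets along the wire are 0 and L = 0.0233 m.
sinθ₁ = 0/√(0²+0.02²) = 0.0000; sinθ₂ = 0.0233/√(0.0233²+0.02²) = 0.7588.
B = (4π×10⁻⁷ × 12.2) / (4π × 0.02) × (0.0000 + 0.7588) = 4.63×10⁻⁵ T.

B ≈ 46.3 μT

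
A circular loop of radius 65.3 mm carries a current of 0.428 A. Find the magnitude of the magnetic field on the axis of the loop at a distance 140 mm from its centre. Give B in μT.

B ≈ 0.311 μT

On the axis of a circular loop, B = μ₀IR² / [2(R²+z²)^(3/2)].
R² + z² = (0.0653)² + (0.14)² = 0.02386 m², and (R²+z²)^(3/2) = 3.69×10⁻³ m³.
B = (4π×10⁻⁷ × 0.428 × 0.004264) / (2 × 3.69×10⁻³) = 3.11×10⁻⁷ T.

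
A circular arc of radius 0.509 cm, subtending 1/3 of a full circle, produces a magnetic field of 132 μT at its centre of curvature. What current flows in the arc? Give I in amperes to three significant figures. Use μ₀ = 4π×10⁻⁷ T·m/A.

For a circular arc, B = μ₀Iφ/(4πR) with φ in radians; here φ = 2.094 rad.
So I = 4πRB/(μ₀φ) = 4π × 0.00509 × 1.32×10⁻⁴ / (4π×10⁻⁷ × 2.094) = 3.21 A.

I ≈ 3.21 A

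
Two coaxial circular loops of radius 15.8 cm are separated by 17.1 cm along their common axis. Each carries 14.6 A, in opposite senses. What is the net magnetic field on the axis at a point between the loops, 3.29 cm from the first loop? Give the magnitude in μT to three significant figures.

B ≈ 29.7 μT

Each loop contributes B = μ₀IR²/[2(R²+z²)^(3/2)] on the axis, with z measured from that loop.
Loop 1 (z = 0.0329 m): B₁ = 5.45×10⁻⁵ T. Loop 2 (z = 0.1381 m): B₂ = 2.48×10⁻⁵ T.
The fields oppose: B = |B₁ − B₂| = 2.97×10⁻⁵ T.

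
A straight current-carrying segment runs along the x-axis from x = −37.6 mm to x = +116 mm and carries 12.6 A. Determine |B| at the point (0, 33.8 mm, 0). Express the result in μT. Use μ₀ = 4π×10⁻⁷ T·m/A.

For a finite straight segment, B = (μ₀I/4πd)(sinθ₁ + sinθ₂), where θ₁, θ₂ are the angles from the perpendicular to each end.
The perpendicular distance is d = 0.0338 m; the end-offsets along the wire are a = 0.0376 m and b = 0.116 m.
sinθ₁ = 0.0376/√(0.0376²+0.0338²) = 0.7437; sinθ₂ = 0.116/√(0.116²+0.0338²) = 0.9601.
B = (4π×10⁻⁷ × 12.6) / (4π × 0.0338) × (0.7437 + 0.9601) = 6.35×10⁻⁵ T.

B ≈ 63.5 μT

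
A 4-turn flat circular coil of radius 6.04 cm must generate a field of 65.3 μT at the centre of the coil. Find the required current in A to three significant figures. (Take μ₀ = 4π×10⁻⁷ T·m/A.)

For an N-turn coil, B = Nμ₀I/(2R) with R = 0.0604 m, so I = 2RB/(Nμ₀) = 2 × 0.0604 × 6.53×10⁻⁵ / (4 × 4π×10⁻⁷) = 1.57 A.

I ≈ 1.57 A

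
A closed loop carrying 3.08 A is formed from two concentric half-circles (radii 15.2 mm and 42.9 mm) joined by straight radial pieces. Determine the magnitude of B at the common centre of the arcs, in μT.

B ≈ 41.1 μT

The radial connectors point toward the centre, so dl × r̂ = 0 and they contribute nothing.
Each semicircle gives μ₀I/(4R): inner arc 6.37×10⁻⁵ T, outer arc 2.26×10⁻⁵ T.
The two arcs carry current in opposite angular senses, so their fields oppose: B = |6.37×10⁻⁵ − 2.26×10⁻⁵| = 4.11×10⁻⁵ T.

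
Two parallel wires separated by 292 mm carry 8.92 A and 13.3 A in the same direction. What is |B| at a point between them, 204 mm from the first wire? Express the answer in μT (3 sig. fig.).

Each long wire gives B = μ₀I/(2πd). Distances are d₁ = 0.204 m and d₂ = 0.088 m.
B₁ = 8.75×10⁻⁶ T, B₂ = 3.02×10⁻⁵ T.
Between parallel currents the two contributions point in opposite directions, so they subtract. B = |B₁ − B₂| = |8.75×10⁻⁶ − 3.02×10⁻⁵| = 2.15×10⁻⁵ T.

B ≈ 21.5 μT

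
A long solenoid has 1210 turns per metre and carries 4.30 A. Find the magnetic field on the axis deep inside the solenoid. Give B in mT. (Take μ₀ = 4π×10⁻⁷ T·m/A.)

B ≈ 6.54 mT

Inside a long solenoid, B = μ₀nI with n = 1210 turns/m.
B = 4π×10⁻⁷ × 1210 × 4.30 = 6.54×10⁻³ T.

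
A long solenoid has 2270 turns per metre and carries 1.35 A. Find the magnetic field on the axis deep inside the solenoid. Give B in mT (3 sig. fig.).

B ≈ 3.85 mT

Inside a long solenoid, B = μ₀nI with n = 2270 turns/m.
B = 4π×10⁻⁷ × 2270 × 1.35 = 3.85×10⁻³ T.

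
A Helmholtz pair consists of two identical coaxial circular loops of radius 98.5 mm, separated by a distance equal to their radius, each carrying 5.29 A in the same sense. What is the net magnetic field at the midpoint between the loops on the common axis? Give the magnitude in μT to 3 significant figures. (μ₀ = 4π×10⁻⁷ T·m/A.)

B ≈ 48.3 μT

Each loop contributes B = μ₀IR²/[2(R²+z²)^(3/2)] on the axis, with z measured from that loop.
Loop 1 (z = 0.04925 m): B₁ = 2.41×10⁻⁵ T. Loop 2 (z = 0.04925 m): B₂ = 2.41×10⁻⁵ T.
The fields add: B = B₁ + B₂ = 4.83×10⁻⁵ T.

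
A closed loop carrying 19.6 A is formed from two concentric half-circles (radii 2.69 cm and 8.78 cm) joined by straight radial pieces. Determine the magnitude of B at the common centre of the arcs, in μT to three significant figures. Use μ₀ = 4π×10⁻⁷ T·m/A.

The radial connectors point toward the centre, so dl × r̂ = 0 and they contribute nothing.
Each semicircle gives μ₀I/(4R): inner arc 2.29×10⁻⁴ T, outer arc 7.01×10⁻⁵ T.
The two arcs carry current in opposite angular senses, so their fields oppose: B = |2.29×10⁻⁴ − 7.01×10⁻⁵| = 1.59×10⁻⁴ T.

B ≈ 159 μT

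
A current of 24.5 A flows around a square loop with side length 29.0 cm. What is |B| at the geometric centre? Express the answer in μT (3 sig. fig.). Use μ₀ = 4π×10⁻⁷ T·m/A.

B ≈ 95.6 μT

Each side is a finite straight segment at perpendicular distance d = a/(2 tan(π/4)) = 0.145 m from the centre, with end-angles ±π/4.
One side contributes B₁ = (μ₀I/4πd)·2 sin(π/4) = 2.39×10⁻⁵ T.
All 4 sides add in the same direction: B = 4 × 2.39×10⁻⁵ = 9.56×10⁻⁵ T.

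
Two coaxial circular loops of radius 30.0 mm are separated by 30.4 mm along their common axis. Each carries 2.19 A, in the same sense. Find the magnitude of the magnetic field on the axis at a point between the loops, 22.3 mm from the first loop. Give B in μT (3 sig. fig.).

Each loop contributes B = μ₀IR²/[2(R²+z²)^(3/2)] on the axis, with z measured from that loop.
Loop 1 (z = 0.0223 m): B₁ = 2.37×10⁻⁵ T. Loop 2 (z = 0.0081 m): B₂ = 4.13×10⁻⁵ T.
The fields add: B = B₁ + B₂ = 6.50×10⁻⁵ T.

B ≈ 65.0 μT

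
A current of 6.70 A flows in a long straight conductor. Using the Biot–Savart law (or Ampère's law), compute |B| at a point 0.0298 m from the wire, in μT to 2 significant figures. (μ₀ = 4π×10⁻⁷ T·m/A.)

B ≈ 45 μT

For an infinitely long straight wire, B = μ₀I/(2πd).
B = (4π×10⁻⁷ × 6.70) / (2π × 0.0298) = 4.50×10⁻⁵ T.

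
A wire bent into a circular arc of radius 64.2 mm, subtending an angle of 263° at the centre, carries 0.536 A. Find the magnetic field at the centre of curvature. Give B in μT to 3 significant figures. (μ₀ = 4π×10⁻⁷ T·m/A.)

B ≈ 3.83 μT

The Biot–Savart field of a circular arc at its centre is B = μ₀Iφ/(4πR), with φ = 4.59 rad.
B = (4π×10⁻⁷ × 0.536 × 4.59) / (4π × 0.0642) = 3.83×10⁻⁶ T.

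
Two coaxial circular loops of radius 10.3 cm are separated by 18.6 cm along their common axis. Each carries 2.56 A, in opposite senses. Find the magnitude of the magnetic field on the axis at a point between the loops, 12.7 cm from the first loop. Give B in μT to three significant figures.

Each loop contributes B = μ₀IR²/[2(R²+z²)^(3/2)] on the axis, with z measured from that loop.
Loop 1 (z = 0.127 m): B₁ = 3.90×10⁻⁶ T. Loop 2 (z = 0.059 m): B₂ = 1.02×10⁻⁵ T.
The fields oppose: B = |B₁ − B₂| = 6.30×10⁻⁶ T.

B ≈ 6.30 μT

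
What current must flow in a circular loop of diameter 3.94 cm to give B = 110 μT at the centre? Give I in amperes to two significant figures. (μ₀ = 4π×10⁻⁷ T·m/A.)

At the centre of a circular loop B = μ₀I/(2R), so I = 2RB/μ₀.
With R = 0.0197 m, I = 2 × 0.0197 × 1.10×10⁻⁴ / (4π×10⁻⁷) = 3.45 A.

I ≈ 3.4 A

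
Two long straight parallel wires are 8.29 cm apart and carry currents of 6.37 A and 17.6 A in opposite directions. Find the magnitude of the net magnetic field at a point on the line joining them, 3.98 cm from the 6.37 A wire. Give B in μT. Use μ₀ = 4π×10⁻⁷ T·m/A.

B ≈ 114 μT

Each long wire gives B = μ₀I/(2πd). Distances are d₁ = 0.0398 m and d₂ = 0.0431 m.
B₁ = 3.20×10⁻⁵ T, B₂ = 8.17×10⁻⁵ T.
Between antiparallel currents both contributions point the same way, so they add. B = B₁ + B₂ = 3.20×10⁻⁵ + 8.17×10⁻⁵ = 1.14×10⁻⁴ T.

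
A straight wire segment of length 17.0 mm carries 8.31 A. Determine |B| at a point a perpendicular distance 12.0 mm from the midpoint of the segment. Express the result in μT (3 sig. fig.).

B ≈ 80.1 μT

For a finite straight segment, B = (μ₀I/4πd)(sinθ₁ + sinθ₂), where θ₁, θ₂ are the angles from the perpendicular to each end.
The perpendicular from the point meets the wire at its midpoint, so each end is L/2 = 0.0085 m away along the wire.
sinθ₁ = 0.0085/√(0.0085²+0.012²) = 0.5780; sinθ₂ = 0.0085/√(0.0085²+0.012²) = 0.5780.
B = (4π×10⁻⁷ × 8.31) / (4π × 0.012) × (0.5780 + 0.5780) = 8.01×10⁻⁵ T.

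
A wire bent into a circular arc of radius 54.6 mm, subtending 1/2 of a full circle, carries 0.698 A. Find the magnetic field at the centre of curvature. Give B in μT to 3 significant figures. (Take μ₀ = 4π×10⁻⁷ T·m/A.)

The Biot–Savart field of a circular arc at its centre is B = μ₀Iφ/(4πR), with φ = 3.142 rad.
B = (4π×10⁻⁷ × 0.698 × 3.142) / (4π × 0.0546) = 4.02×10⁻⁶ T.

B ≈ 4.02 μT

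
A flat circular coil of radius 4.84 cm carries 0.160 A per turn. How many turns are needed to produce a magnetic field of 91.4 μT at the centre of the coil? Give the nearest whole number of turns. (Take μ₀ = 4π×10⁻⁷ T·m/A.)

For an N-turn coil, B = Nμ₀I/(2R). A single turn gives B₁ = 2.08×10⁻⁶ T with R = 0.0484 m.
N = B/B₁ = 9.14×10⁻⁵ / 2.08×10⁻⁶ = 44.00.

N = 44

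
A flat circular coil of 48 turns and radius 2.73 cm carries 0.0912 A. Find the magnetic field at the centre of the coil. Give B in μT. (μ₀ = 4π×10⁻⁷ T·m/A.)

B ≈ 101 μT

For an N-turn flat coil, B = Nμ₀I/(2R) with R = 0.0273 m.
B = 48 × 2.10×10⁻⁶ T = 1.01×10⁻⁴ T.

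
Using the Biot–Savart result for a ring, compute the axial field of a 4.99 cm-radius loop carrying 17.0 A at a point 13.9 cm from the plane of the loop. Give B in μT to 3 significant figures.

On the axis of a circular loop, B = μ₀IR² / [2(R²+z²)^(3/2)].
R² + z² = (0.0499)² + (0.139)² = 0.02181 m², and (R²+z²)^(3/2) = 3.22×10⁻³ m³.
B = (4π×10⁻⁷ × 17.0 × 0.00249) / (2 × 3.22×10⁻³) = 8.26×10⁻⁶ T.

B ≈ 8.26 μT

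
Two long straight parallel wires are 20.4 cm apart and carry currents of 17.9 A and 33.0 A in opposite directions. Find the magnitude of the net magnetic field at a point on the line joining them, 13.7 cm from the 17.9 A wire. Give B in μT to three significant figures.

B ≈ 125 μT

Each long wire gives B = μ₀I/(2πd). Distances are d₁ = 0.137 m and d₂ = 0.067 m.
B₁ = 2.61×10⁻⁵ T, B₂ = 9.85×10⁻⁵ T.
Between antiparallel currents both contributions point the same way, so they add. B = B₁ + B₂ = 2.61×10⁻⁵ + 9.85×10⁻⁵ = 1.25×10⁻⁴ T.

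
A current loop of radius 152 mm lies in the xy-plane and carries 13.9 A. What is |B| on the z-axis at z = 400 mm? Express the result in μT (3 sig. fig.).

B ≈ 2.58 μT

On the axis of a circular loop, B = μ₀IR² / [2(R²+z²)^(3/2)].
R² + z² = (0.152)² + (0.4)² = 0.1831 m², and (R²+z²)^(3/2) = 7.84×10⁻² m³.
B = (4π×10⁻⁷ × 13.9 × 0.0231) / (2 × 7.84×10⁻²) = 2.58×10⁻⁶ T.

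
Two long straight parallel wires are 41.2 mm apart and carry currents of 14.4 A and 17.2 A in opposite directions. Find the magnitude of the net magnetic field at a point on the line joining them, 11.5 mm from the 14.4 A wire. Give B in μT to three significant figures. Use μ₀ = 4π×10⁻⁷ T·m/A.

Each long wire gives B = μ₀I/(2πd). Distances are d₁ = 0.0115 m and d₂ = 0.0297 m.
B₁ = 2.50×10⁻⁴ T, B₂ = 1.16×10⁻⁴ T.
Between antiparallel currents both contributions point the same way, so they add. B = B₁ + B₂ = 2.50×10⁻⁴ + 1.16×10⁻⁴ = 3.66×10⁻⁴ T.

B ≈ 366 μT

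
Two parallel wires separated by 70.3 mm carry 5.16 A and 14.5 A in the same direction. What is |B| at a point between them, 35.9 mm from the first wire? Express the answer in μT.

Each long wire gives B = μ₀I/(2πd). Distances are d₁ = 0.0359 m and d₂ = 0.0344 m.
B₁ = 2.87×10⁻⁵ T, B₂ = 8.43×10⁻⁵ T.
Between parallel currents the two contributions point in opposite directions, so they subtract. B = |B₁ − B₂| = |2.87×10⁻⁵ − 8.43×10⁻⁵| = 5.56×10⁻⁵ T.

B ≈ 55.6 μT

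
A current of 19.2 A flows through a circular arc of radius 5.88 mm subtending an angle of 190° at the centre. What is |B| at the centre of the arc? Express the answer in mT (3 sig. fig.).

B ≈ 1.08 mT

The Biot–Savart field of a circular arc at its centre is B = μ₀Iφ/(4πR), with φ = 3.316 rad.
B = (4π×10⁻⁷ × 19.2 × 3.316) / (4π × 0.00588) = 1.08×10⁻³ T.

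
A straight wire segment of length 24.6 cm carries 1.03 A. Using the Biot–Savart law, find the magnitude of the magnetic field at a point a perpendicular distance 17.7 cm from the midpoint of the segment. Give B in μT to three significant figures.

For a finite straight segment, B = (μ₀I/4πd)(sinθ₁ + sinθ₂), where θ₁, θ₂ are the angles from the perpendicular to each end.
The perpendicular from the point meets the wire at its midpoint, so each end is L/2 = 0.123 m away along the wire.
sinθ₁ = 0.123/√(0.123²+0.177²) = 0.5707; sinθ₂ = 0.123/√(0.123²+0.177²) = 0.5707.
B = (4π×10⁻⁷ × 1.03) / (4π × 0.177) × (0.5707 + 0.5707) = 6.64×10⁻⁷ T.

B ≈ 0.664 μT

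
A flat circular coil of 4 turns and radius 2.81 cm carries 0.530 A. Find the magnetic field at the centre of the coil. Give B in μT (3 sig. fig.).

B ≈ 47.4 μT

For an N-turn flat coil, B = Nμ₀I/(2R) with R = 0.0281 m.
B = 4 × 1.19×10⁻⁵ T = 4.74×10⁻⁵ T.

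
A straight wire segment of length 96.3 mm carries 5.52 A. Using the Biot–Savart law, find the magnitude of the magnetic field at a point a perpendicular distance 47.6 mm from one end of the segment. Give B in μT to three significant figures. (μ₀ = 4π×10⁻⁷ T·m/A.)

For a finite straight segment, B = (μ₀I/4πd)(sinθ₁ + sinθ₂), where θ₁, θ₂ are the angles from the perpendicular to each end.
The perpendicular foot is at one end, so the two end-offsets along the wire are 0 and L = 0.0963 m.
sinθ₁ = 0/√(0²+0.0476²) = 0.0000; sinθ₂ = 0.0963/√(0.0963²+0.0476²) = 0.8965.
B = (4π×10⁻⁷ × 5.52) / (4π × 0.0476) × (0.0000 + 0.8965) = 1.04×10⁻⁵ T.

B ≈ 10.4 μT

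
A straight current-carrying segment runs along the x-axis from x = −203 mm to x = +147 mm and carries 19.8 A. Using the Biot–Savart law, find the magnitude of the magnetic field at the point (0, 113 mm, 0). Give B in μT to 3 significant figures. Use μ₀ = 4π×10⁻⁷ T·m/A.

For a finite straight segment, B = (μ₀I/4πd)(sinθ₁ + sinθ₂), where θ₁, θ₂ are the angles from the perpendicular to each end.
The perpendicular distance is d = 0.113 m; the end-offsets along the wire are a = 0.203 m and b = 0.147 m.
sinθ₁ = 0.203/√(0.203²+0.113²) = 0.8738; sinθ₂ = 0.147/√(0.147²+0.113²) = 0.7928.
B = (4π×10⁻⁷ × 19.8) / (4π × 0.113) × (0.8738 + 0.7928) = 2.92×10⁻⁵ T.

B ≈ 29.2 μT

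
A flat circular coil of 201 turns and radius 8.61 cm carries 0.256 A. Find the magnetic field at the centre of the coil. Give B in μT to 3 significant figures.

B ≈ 376 μT

For an N-turn flat coil, B = Nμ₀I/(2R) with R = 0.0861 m.
B = 201 × 1.87×10⁻⁶ T = 3.76×10⁻⁴ T.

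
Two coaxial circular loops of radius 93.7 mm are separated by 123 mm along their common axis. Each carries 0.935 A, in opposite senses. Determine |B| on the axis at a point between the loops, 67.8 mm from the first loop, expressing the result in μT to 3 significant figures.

B ≈ 0.676 μT

Each loop contributes B = μ₀IR²/[2(R²+z²)^(3/2)] on the axis, with z measured from that loop.
Loop 1 (z = 0.0678 m): B₁ = 3.33×10⁻⁶ T. Loop 2 (z = 0.0552 m): B₂ = 4.01×10⁻⁶ T.
The fields oppose: B = |B₁ − B₂| = 6.76×10⁻⁷ T.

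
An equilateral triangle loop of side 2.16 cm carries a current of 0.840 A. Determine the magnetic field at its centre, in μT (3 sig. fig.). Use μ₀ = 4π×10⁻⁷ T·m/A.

B ≈ 70.0 μT

Each side is a finite straight segment at perpendicular distance d = a/(2 tan(π/3)) = 0.006235 m from the centre, with end-angles ±π/3.
One side contributes B₁ = (μ₀I/4πd)·2 sin(π/3) = 2.33×10⁻⁵ T.
All 3 sides add in the same direction: B = 3 × 2.33×10⁻⁵ = 7.00×10⁻⁵ T.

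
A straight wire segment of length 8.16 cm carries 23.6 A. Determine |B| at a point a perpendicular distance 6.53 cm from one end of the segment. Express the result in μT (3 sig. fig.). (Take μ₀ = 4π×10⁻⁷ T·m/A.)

B ≈ 28.2 μT

For a finite straight segment, B = (μ₀I/4πd)(sinθ₁ + sinθ₂), where θ₁, θ₂ are the angles from the perpendicular to each end.
The perpendicular foot is at one end, so the two end-offsets along the wire are 0 and L = 0.0816 m.
sinθ₁ = 0/√(0²+0.0653²) = 0.0000; sinθ₂ = 0.0816/√(0.0816²+0.0653²) = 0.7808.
B = (4π×10⁻⁷ × 23.6) / (4π × 0.0653) × (0.0000 + 0.7808) = 2.82×10⁻⁵ T.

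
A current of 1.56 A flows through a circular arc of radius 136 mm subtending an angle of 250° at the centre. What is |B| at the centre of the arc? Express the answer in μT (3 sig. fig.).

B ≈ 5.00 μT

The Biot–Savart field of a circular arc at its centre is B = μ₀Iφ/(4πR), with φ = 4.363 rad.
B = (4π×10⁻⁷ × 1.56 × 4.363) / (4π × 0.136) = 5.00×10⁻⁶ T.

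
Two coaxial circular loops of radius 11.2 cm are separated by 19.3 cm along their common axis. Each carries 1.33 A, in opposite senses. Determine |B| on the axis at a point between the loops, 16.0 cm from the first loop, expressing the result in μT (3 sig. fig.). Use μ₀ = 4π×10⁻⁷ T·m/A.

B ≈ 5.18 μT

Each loop contributes B = μ₀IR²/[2(R²+z²)^(3/2)] on the axis, with z measured from that loop.
Loop 1 (z = 0.16 m): B₁ = 1.41×10⁻⁶ T. Loop 2 (z = 0.033 m): B₂ = 6.59×10⁻⁶ T.
The fields oppose: B = |B₁ − B₂| = 5.18×10⁻⁶ T.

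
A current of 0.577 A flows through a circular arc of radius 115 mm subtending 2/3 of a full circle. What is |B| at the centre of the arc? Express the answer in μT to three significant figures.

The Biot–Savart field of a circular arc at its centre is B = μ₀Iφ/(4πR), with φ = 4.189 rad.
B = (4π×10⁻⁷ × 0.577 × 4.189) / (4π × 0.115) = 2.10×10⁻⁶ T.

B ≈ 2.10 μT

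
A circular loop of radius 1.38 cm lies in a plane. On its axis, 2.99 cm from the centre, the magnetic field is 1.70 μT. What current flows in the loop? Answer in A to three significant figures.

I ≈ 0.507 A

On the axis of a loop, B = μ₀IR²/[2(R²+z²)^(3/2)], so I = 2B(R²+z²)^(3/2)/(μ₀R²).
R² + z² = 0.0001904 + 0.000894 = 0.001084 m²; raised to 3/2 gives 3.57×10⁻⁵ m³.
I = 2 × 1.70×10⁻⁶ × 3.57×10⁻⁵ / (1.26×10⁻⁶ × 0.0001904) = 0.507 A.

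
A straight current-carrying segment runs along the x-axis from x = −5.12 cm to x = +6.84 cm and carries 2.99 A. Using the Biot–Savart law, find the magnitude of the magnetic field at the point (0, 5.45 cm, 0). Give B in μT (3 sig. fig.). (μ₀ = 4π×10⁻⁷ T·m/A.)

For a finite straight segment, B = (μ₀I/4πd)(sinθ₁ + sinθ₂), where θ₁, θ₂ are the angles from the perpendicular to each end.
The perpendicular distance is d = 0.0545 m; the end-offsets along the wire are a = 0.0512 m and b = 0.0684 m.
sinθ₁ = 0.0512/√(0.0512²+0.0545²) = 0.6847; sinθ₂ = 0.0684/√(0.0684²+0.0545²) = 0.7821.
B = (4π×10⁻⁷ × 2.99) / (4π × 0.0545) × (0.6847 + 0.7821) = 8.05×10⁻⁶ T.

B ≈ 8.05 μT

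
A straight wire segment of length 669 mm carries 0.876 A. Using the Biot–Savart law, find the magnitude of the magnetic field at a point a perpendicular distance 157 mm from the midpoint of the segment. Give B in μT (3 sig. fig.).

B ≈ 1.01 μT

For a finite straight segment, B = (μ₀I/4πd)(sinθ₁ + sinθ₂), where θ₁, θ₂ are the angles from the perpendicular to each end.
The perpendicular from the point meets the wire at its midpoint, so each end is L/2 = 0.3345 m away along the wire.
sinθ₁ = 0.3345/√(0.3345²+0.157²) = 0.9052; sinθ₂ = 0.3345/√(0.3345²+0.157²) = 0.9052.
B = (4π×10⁻⁷ × 0.876) / (4π × 0.157) × (0.9052 + 0.9052) = 1.01×10⁻⁶ T.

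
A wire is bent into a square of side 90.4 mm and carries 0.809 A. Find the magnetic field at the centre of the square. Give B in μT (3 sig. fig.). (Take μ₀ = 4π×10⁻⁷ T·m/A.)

Each side is a finite straight segment at perpendicular distance d = a/(2 tan(π/4)) = 0.0452 m from the centre, with end-angles ±π/4.
One side contributes B₁ = (μ₀I/4πd)·2 sin(π/4) = 2.53×10⁻⁶ T.
All 4 sides add in the same direction: B = 4 × 2.53×10⁻⁶ = 1.01×10⁻⁵ T.

B ≈ 10.1 μT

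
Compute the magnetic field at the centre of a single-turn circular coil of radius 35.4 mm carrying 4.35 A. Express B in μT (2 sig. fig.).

At the centre of a circular loop the Biot–Savart law gives B = μ₀I/(2R).
B = (4π×10⁻⁷ × 4.35) / (2 × 0.0354) = 7.72×10⁻⁵ T.

B ≈ 77 μT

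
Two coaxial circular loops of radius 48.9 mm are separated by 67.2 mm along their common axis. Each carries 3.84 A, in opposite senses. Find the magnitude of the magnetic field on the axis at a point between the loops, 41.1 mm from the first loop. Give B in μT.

B ≈ 11.7 μT

Each loop contributes B = μ₀IR²/[2(R²+z²)^(3/2)] on the axis, with z measured from that loop.
Loop 1 (z = 0.0411 m): B₁ = 2.21×10⁻⁵ T. Loop 2 (z = 0.0261 m): B₂ = 3.39×10⁻⁵ T.
The fields oppose: B = |B₁ − B₂| = 1.17×10⁻⁵ T.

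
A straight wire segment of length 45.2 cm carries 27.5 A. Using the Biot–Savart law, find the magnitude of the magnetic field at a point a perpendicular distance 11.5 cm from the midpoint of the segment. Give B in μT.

B ≈ 42.6 μT

For a finite straight segment, B = (μ₀I/4πd)(sinθ₁ + sinθ₂), where θ₁, θ₂ are the angles from the perpendicular to each end.
The perpendicular from the point meets the wire at its midpoint, so each end is L/2 = 0.226 m away along the wire.
sinθ₁ = 0.226/√(0.226²+0.115²) = 0.8913; sinθ₂ = 0.226/√(0.226²+0.115²) = 0.8913.
B = (4π×10⁻⁷ × 27.5) / (4π × 0.115) × (0.8913 + 0.8913) = 4.26×10⁻⁵ T.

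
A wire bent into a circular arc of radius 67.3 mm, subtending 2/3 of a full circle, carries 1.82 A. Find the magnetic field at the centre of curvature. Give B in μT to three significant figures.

B ≈ 11.3 μT

The Biot–Savart field of a circular arc at its centre is B = μ₀Iφ/(4πR), with φ = 4.189 rad.
B = (4π×10⁻⁷ × 1.82 × 4.189) / (4π × 0.0673) = 1.13×10⁻⁵ T.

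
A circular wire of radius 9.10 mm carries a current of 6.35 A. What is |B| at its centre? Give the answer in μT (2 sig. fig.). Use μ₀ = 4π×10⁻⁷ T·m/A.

At the centre of a circular loop the Biot–Savart law gives B = μ₀I/(2R).
B = (4π×10⁻⁷ × 6.35) / (2 × 0.0091) = 4.38×10⁻⁴ T.

B ≈ 440 μT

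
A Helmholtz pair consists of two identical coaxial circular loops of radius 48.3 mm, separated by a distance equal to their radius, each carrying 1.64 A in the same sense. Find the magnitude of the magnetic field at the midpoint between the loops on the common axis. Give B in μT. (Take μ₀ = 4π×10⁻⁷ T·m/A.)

Each loop contributes B = μ₀IR²/[2(R²+z²)^(3/2)] on the axis, with z measured from that loop.
Loop 1 (z = 0.02415 m): B₁ = 1.53×10⁻⁵ T. Loop 2 (z = 0.02415 m): B₂ = 1.53×10⁻⁵ T.
The fields add: B = B₁ + B₂ = 3.05×10⁻⁵ T.

B ≈ 30.5 μT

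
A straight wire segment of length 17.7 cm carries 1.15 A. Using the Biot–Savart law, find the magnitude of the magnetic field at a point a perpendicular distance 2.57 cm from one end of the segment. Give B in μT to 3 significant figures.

For a finite straight segment, B = (μ₀I/4πd)(sinθ₁ + sinθ₂), where θ₁, θ₂ are the angles from the perpendicular to each end.
The perpendicular foot is at one end, so the two end-offsets along the wire are 0 and L = 0.177 m.
sinθ₁ = 0/√(0²+0.0257²) = 0.0000; sinθ₂ = 0.177/√(0.177²+0.0257²) = 0.9896.
B = (4π×10⁻⁷ × 1.15) / (4π × 0.0257) × (0.0000 + 0.9896) = 4.43×10⁻⁶ T.

B ≈ 4.43 μT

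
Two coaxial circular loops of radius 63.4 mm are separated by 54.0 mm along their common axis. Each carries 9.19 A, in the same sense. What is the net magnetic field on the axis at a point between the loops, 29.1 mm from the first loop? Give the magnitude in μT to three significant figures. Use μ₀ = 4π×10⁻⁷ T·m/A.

B ≈ 142 μT

Each loop contributes B = μ₀IR²/[2(R²+z²)^(3/2)] on the axis, with z measured from that loop.
Loop 1 (z = 0.0291 m): B₁ = 6.84×10⁻⁵ T. Loop 2 (z = 0.0249 m): B₂ = 7.34×10⁻⁵ T.
The fields add: B = B₁ + B₂ = 1.42×10⁻⁴ T.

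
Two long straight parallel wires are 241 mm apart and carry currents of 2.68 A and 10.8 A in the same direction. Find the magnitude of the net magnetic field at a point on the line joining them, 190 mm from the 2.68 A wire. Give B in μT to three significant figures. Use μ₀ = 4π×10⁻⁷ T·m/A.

Each long wire gives B = μ₀I/(2πd). Distances are d₁ = 0.19 m and d₂ = 0.051 m.
B₁ = 2.82×10⁻⁶ T, B₂ = 4.24×10⁻⁵ T.
Between parallel currents the two contributions point in opposite directions, so they subtract. B = |B₁ − B₂| = |2.82×10⁻⁶ − 4.24×10⁻⁵| = 3.95×10⁻⁵ T.

B ≈ 39.5 μT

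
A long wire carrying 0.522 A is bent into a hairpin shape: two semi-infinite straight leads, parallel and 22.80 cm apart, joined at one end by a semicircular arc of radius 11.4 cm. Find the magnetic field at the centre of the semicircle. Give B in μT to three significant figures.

B ≈ 2.35 μT

The semicircular arc contributes B_arc = μ₀I·π/(4πR) = μ₀I/(4R) = 1.44×10⁻⁶ T.
Each semi-infinite lead is at perpendicular distance R = 0.114 m from the centre, with the perpendicular foot at its near end, so it contributes μ₀I/(4πR); both point the same way, together 9.16×10⁻⁷ T.
Arc and leads all point the same direction: B = 1.44×10⁻⁶ + 9.16×10⁻⁷ = 2.35×10⁻⁶ T.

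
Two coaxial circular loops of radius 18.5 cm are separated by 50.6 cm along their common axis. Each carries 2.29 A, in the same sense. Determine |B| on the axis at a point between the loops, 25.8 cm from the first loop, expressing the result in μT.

Each loop contributes B = μ₀IR²/[2(R²+z²)^(3/2)] on the axis, with z measured from that loop.
Loop 1 (z = 0.258 m): B₁ = 1.54×10⁻⁶ T. Loop 2 (z = 0.248 m): B₂ = 1.66×10⁻⁶ T.
The fields add: B = B₁ + B₂ = 3.20×10⁻⁶ T.

B ≈ 3.20 μT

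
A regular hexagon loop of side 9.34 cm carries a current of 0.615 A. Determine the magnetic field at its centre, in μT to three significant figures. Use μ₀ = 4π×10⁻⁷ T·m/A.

B ≈ 4.56 μT

Each side is a finite straight segment at perpendicular distance d = a/(2 tan(π/6)) = 0.08089 m from the centre, with end-angles ±π/6.
One side contributes B₁ = (μ₀I/4πd)·2 sin(π/6) = 7.60×10⁻⁷ T.
All 6 sides add in the same direction: B = 6 × 7.60×10⁻⁷ = 4.56×10⁻⁶ T.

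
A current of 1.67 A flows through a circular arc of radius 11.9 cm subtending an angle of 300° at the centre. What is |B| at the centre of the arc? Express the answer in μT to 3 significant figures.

B ≈ 7.35 μT

The Biot–Savart field of a circular arc at its centre is B = μ₀Iφ/(4πR), with φ = 5.236 rad.
B = (4π×10⁻⁷ × 1.67 × 5.236) / (4π × 0.119) = 7.35×10⁻⁶ T.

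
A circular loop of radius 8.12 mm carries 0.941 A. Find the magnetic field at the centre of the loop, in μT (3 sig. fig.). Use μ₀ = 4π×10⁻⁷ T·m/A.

At the centre of a circular loop the Biot–Savart law gives B = μ₀I/(2R).
B = (4π×10⁻⁷ × 0.941) / (2 × 0.00812) = 7.28×10⁻⁵ T.

B ≈ 72.8 μT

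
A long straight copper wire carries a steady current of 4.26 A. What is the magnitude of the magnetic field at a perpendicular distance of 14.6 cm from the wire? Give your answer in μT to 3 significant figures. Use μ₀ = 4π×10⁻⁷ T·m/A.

B ≈ 5.84 μT

For an infinitely long straight wire, B = μ₀I/(2πd).
B = (4π×10⁻⁷ × 4.26) / (2π × 0.146) = 5.84×10⁻⁶ T.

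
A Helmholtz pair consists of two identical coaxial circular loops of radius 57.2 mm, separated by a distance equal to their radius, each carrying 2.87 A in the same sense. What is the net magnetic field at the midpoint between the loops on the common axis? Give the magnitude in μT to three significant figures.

B ≈ 45.1 μT

Each loop contributes B = μ₀IR²/[2(R²+z²)^(3/2)] on the axis, with z measured from that loop.
Loop 1 (z = 0.0286 m): B₁ = 2.26×10⁻⁵ T. Loop 2 (z = 0.0286 m): B₂ = 2.26×10⁻⁵ T.
The fields add: B = B₁ + B₂ = 4.51×10⁻⁵ T.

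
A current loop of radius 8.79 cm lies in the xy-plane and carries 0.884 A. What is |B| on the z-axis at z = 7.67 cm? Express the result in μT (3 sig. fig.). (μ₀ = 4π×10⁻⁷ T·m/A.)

On the axis of a circular loop, B = μ₀IR² / [2(R²+z²)^(3/2)].
R² + z² = (0.0879)² + (0.0767)² = 0.01361 m², and (R²+z²)^(3/2) = 1.59×10⁻³ m³.
B = (4π×10⁻⁷ × 0.884 × 0.007726) / (2 × 1.59×10⁻³) = 2.70×10⁻⁶ T.

B ≈ 2.70 μT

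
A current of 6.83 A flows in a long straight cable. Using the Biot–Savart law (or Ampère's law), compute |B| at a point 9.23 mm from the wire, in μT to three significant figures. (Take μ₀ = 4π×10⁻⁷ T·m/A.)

For an infinitely long straight wire, B = μ₀I/(2πd).
B = (4π×10⁻⁷ × 6.83) / (2π × 0.00923) = 1.48×10⁻⁴ T.

B ≈ 148 μT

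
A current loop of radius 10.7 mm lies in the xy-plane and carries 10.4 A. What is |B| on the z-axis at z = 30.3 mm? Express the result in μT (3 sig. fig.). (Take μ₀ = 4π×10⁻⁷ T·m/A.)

B ≈ 22.5 μT

On the axis of a circular loop, B = μ₀IR² / [2(R²+z²)^(3/2)].
R² + z² = (0.0107)² + (0.0303)² = 0.001033 m², and (R²+z²)^(3/2) = 3.32×10⁻⁵ m³.
B = (4π×10⁻⁷ × 10.4 × 0.0001145) / (2 × 3.32×10⁻⁵) = 2.25×10⁻⁵ T.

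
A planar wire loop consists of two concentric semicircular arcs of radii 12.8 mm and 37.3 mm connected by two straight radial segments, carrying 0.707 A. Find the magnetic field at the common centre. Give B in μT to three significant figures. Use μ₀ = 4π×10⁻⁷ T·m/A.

B ≈ 11.4 μT

The radial connectors point toward the centre, so dl × r̂ = 0 and they contribute nothing.
Each semicircle gives μ₀I/(4R): inner arc 1.74×10⁻⁵ T, outer arc 5.95×10⁻⁶ T.
The two arcs carry current in opposite angular senses, so their fields oppose: B = |1.74×10⁻⁵ − 5.95×10⁻⁶| = 1.14×10⁻⁵ T.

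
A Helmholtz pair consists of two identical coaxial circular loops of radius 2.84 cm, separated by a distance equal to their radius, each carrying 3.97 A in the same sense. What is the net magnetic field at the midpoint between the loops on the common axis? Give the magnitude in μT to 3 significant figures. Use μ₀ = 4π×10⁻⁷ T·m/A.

B ≈ 126 μT

Each loop contributes B = μ₀IR²/[2(R²+z²)^(3/2)] on the axis, with z measured from that loop.
Loop 1 (z = 0.0142 m): B₁ = 6.28×10⁻⁵ T. Loop 2 (z = 0.0142 m): B₂ = 6.28×10⁻⁵ T.
The fields add: B = B₁ + B₂ = 1.26×10⁻⁴ T.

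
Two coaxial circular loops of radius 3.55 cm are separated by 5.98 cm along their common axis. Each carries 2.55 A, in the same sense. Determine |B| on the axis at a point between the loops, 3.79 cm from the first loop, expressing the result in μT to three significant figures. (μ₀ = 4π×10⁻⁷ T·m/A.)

B ≈ 42.2 μT

Each loop contributes B = μ₀IR²/[2(R²+z²)^(3/2)] on the axis, with z measured from that loop.
Loop 1 (z = 0.0379 m): B₁ = 1.44×10⁻⁵ T. Loop 2 (z = 0.0219 m): B₂ = 2.78×10⁻⁵ T.
The fields add: B = B₁ + B₂ = 4.22×10⁻⁵ T.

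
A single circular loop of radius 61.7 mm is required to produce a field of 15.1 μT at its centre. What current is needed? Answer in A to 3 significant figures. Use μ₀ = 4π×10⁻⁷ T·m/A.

At the centre of a circular loop B = μ₀I/(2R), so I = 2RB/μ₀.
With R = 0.0617 m, I = 2 × 0.0617 × 1.51×10⁻⁵ / (4π×10⁻⁷) = 1.48 A.

I ≈ 1.48 A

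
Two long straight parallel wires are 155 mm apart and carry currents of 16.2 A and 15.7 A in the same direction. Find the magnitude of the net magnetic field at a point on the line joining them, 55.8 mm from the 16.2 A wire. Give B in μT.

B ≈ 26.4 μT

Each long wire gives B = μ₀I/(2πd). Distances are d₁ = 0.0558 m and d₂ = 0.0992 m.
B₁ = 5.81×10⁻⁵ T, B₂ = 3.17×10⁻⁵ T.
Between parallel currents the two contributions point in opposite directions, so they subtract. B = |B₁ − B₂| = |5.81×10⁻⁵ − 3.17×10⁻⁵| = 2.64×10⁻⁵ T.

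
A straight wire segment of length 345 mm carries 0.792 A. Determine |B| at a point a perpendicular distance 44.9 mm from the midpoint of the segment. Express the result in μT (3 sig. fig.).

For a finite straight segment, B = (μ₀I/4πd)(sinθ₁ + sinθ₂), where θ₁, θ₂ are the angles from the perpendicular to each end.
The perpendicular from the point meets the wire at its midpoint, so each end is L/2 = 0.1725 m away along the wire.
sinθ₁ = 0.1725/√(0.1725²+0.0449²) = 0.9678; sinθ₂ = 0.1725/√(0.1725²+0.0449²) = 0.9678.
B = (4π×10⁻⁷ × 0.792) / (4π × 0.0449) × (0.9678 + 0.9678) = 3.41×10⁻⁶ T.

B ≈ 3.41 μT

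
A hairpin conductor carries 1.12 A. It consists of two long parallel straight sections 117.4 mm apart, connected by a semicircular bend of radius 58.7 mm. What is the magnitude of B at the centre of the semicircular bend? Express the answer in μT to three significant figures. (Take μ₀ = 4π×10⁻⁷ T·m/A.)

The semicircular arc contributes B_arc = μ₀I·π/(4πR) = μ₀I/(4R) = 5.99×10⁻⁶ T.
Each semi-infinite lead is at perpendicular distance R = 0.0587 m from the centre, with the perpendicular foot at its near end, so it contributes μ₀I/(4πR); both point the same way, together 3.82×10⁻⁶ T.
Arc and leads all point the same direction: B = 5.99×10⁻⁶ + 3.82×10⁻⁶ = 9.81×10⁻⁶ T.

B ≈ 9.81 μT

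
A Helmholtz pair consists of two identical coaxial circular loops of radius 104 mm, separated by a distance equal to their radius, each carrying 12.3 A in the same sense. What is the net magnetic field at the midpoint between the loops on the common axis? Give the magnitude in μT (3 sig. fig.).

B ≈ 106 μT

Each loop contributes B = μ₀IR²/[2(R²+z²)^(3/2)] on the axis, with z measured from that loop.
Loop 1 (z = 0.052 m): B₁ = 5.32×10⁻⁵ T. Loop 2 (z = 0.052 m): B₂ = 5.32×10⁻⁵ T.
The fields add: B = B₁ + B₂ = 1.06×10⁻⁴ T.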